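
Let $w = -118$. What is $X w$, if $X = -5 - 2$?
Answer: $826$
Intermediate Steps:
$X = -7$ ($X = -5 - 2 = -7$)
$X w = \left(-7\right) \left(-118\right) = 826$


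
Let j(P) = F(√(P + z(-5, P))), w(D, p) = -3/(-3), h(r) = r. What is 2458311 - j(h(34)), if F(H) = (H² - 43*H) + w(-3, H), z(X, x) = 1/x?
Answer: 83581383/34 + 43*√39338/34 ≈ 2.4585e+6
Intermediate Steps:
w(D, p) = 1 (w(D, p) = -3*(-⅓) = 1)
F(H) = 1 + H² - 43*H (F(H) = (H² - 43*H) + 1 = 1 + H² - 43*H)
j(P) = 1 + P + 1/P - 43*√(P + 1/P) (j(P) = 1 + (√(P + 1/P))² - 43*√(P + 1/P) = 1 + (P + 1/P) - 43*√(P + 1/P) = 1 + P + 1/P - 43*√(P + 1/P))
2458311 - j(h(34)) = 2458311 - (1 + 34 + 1/34 - 43*√(34 + 1/34)) = 2458311 - (1 + 34 + 1/34 - 43*√39338/34) = 2458311 - (1191/34 - 43*√39338/34) = 2458311 + (-1191/34 + 43*√39338/34) = 83581383/34 + 43*√39338/34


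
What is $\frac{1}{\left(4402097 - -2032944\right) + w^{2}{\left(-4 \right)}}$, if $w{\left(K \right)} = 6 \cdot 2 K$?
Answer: $\frac{1}{6437345} \approx 1.5534 \cdot 10^{-7}$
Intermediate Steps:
$w{\left(K \right)} = 12 K$
$\frac{1}{\left(4402097 - -2032944\right) + w^{2}{\left(-4 \right)}} = \frac{1}{\left(4402097 - -2032944\right) + \left(12 \left(-4\right)\right)^{2}} = \frac{1}{\left(4402097 + 2032944\right) + \left(-48\right)^{2}} = \frac{1}{6435041 + 2304} = \frac{1}{6437345}$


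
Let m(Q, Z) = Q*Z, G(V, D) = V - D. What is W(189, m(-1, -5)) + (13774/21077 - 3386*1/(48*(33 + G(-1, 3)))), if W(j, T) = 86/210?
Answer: -100445549/73347960 ≈ -1.3694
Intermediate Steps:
W(j, T) = 43/105 (W(j, T) = 86*(1/210) = 43/105)
W(189, m(-1, -5)) + (13774/21077 - 3386*1/(48*(33 + G(-1, 3)))) = 43/105 + (13774/21077 - 3386*1/(48*(33 + (-1 - 1*3)))) = 43/105 + (13774*(1/21077) - 3386*1/(48*(33 + (-1 - 3)))) = 43/105 + (13774/21077 - 3386*1/(48*(33 - 4))) = 43/105 + (13774/21077 - 3386/(29*48)) = 43/105 + (13774/21077 - 3386/1392) = 43/105 + (13774/21077 - 3386*1/1392) = 43/105 + (13774/21077 - 1693/696) = 43/105 - 26096657/14669592 = -100445549/73347960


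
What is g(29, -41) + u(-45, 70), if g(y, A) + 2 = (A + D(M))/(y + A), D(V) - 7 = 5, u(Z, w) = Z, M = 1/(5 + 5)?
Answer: -535/12 ≈ -44.583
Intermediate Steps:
M = ⅒ (M = 1/10 = ⅒ ≈ 0.10000)
D(V) = 12 (D(V) = 7 + 5 = 12)
g(y, A) = -2 + (12 + A)/(A + y) (g(y, A) = -2 + (A + 12)/(y + A) = -2 + (12 + A)/(A + y))
g(29, -41) + u(-45, 70) = (12 - 1*(-41) - 2*29)/(-41 + 29) - 45 = (12 + 41 - 58)/(-12) - 45 = -1/12*(-5) - 45 = 5/12 - 45 = -535/12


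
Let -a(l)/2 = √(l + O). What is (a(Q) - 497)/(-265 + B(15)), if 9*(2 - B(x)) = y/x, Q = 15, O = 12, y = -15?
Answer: 639/338 + 27*√3/1183 ≈ 1.9301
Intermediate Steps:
B(x) = 2 + 5/(3*x) (B(x) = 2 - (-5)/(3*x) = 2 + 5/(3*x))
a(l) = -2*√(12 + l) (a(l) = -2*√(l + 12) = -2*√(12 + l))
(a(Q) - 497)/(-265 + B(15)) = (-2*√(12 + 15) - 497)/(-265 + (2 + (5/3)/15)) = (-6*√3 - 497)/(-265 + (2 + (5/3)*(1/15))) = (-6*√3 - 497)/(-265 + (2 + ⅑)) = (-6*√3 - 497)/(-265 + 19/9) = (-497 - 6*√3)/(-2366/9) = (-497 - 6*√3)*(-9/2366) = 639/338 + 27*√3/1183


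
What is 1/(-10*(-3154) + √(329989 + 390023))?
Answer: 7885/248512897 - √180003/497025794 ≈ 3.0875e-5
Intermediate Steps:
1/(-10*(-3154) + √(329989 + 390023)) = 1/(31540 + √720012) = 1/(31540 + 2*√180003)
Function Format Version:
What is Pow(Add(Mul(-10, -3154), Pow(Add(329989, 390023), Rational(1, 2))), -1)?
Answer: Add(Rational(7885, 248512897), Mul(Rational(-1, 497025794), Pow(180003, Rational(1, 2)))) ≈ 3.0875e-5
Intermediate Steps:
Pow(Add(Mul(-10, -3154), Pow(Add(329989, 390023), Rational(1, 2))), -1) = Pow(Add(31540, Pow(720012, Rational(1, 2))), -1) = Pow(Add(31540, Mul(2, Pow(180003, Rational(1, 2)))), -1)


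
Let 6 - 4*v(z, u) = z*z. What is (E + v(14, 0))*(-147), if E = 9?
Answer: 11319/2 ≈ 5659.5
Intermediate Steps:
v(z, u) = 3/2 - z**2/4 (v(z, u) = 3/2 - z*z/4 = 3/2 - z**2/4)
(E + v(14, 0))*(-147) = (9 + (3/2 - 1/4*14**2))*(-147) = (9 + (3/2 - 1/4*196))*(-147) = (9 + (3/2 - 49))*(-147) = (9 - 95/2)*(-147) = -77/2*(-147) = 11319/2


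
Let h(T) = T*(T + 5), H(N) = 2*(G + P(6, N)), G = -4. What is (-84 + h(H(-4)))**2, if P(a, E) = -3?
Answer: 1764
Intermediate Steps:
H(N) = -14 (H(N) = 2*(-4 - 3) = 2*(-7) = -14)
h(T) = T*(5 + T)
(-84 + h(H(-4)))**2 = (-84 - 14*(5 - 14))**2 = (-84 - 14*(-9))**2 = (-84 + 126)**2 = 42**2 = 1764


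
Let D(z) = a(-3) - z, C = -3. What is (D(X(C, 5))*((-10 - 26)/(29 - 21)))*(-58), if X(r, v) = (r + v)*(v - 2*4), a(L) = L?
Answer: 783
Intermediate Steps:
X(r, v) = (-8 + v)*(r + v) (X(r, v) = (r + v)*(v - 8) = (r + v)*(-8 + v) = (-8 + v)*(r + v))
D(z) = -3 - z
(D(X(C, 5))*((-10 - 26)/(29 - 21)))*(-58) = ((-3 - (5² - 8*(-3) - 8*5 - 3*5))*((-10 - 26)/(29 - 21)))*(-58) = ((-3 - (25 + 24 - 40 - 15))*(-36/8))*(-58) = ((-3 - 1*(-6))*(-36*⅛))*(-58) = ((-3 + 6)*(-9/2))*(-58) = (3*(-9/2))*(-58) = -27/2*(-58) = 783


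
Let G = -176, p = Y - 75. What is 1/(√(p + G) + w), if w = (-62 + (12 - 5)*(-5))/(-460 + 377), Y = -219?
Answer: 8051/3247239 - 6889*I*√470/3247239 ≈ 0.0024793 - 0.045993*I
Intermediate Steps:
p = -294 (p = -219 - 75 = -294)
w = 97/83 (w = (-62 + 7*(-5))/(-83) = (-62 - 35)*(-1/83) = -97*(-1/83) = 97/83 ≈ 1.1687)
1/(√(p + G) + w) = 1/(√(-294 - 176) + 97/83) = 1/(√(-470) + 97/83) = 1/(I*√470 + 97/83) = 1/(97/83 + I*√470)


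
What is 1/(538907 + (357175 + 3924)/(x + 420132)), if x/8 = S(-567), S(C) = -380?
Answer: 417092/224774159543 ≈ 1.8556e-6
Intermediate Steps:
x = -3040 (x = 8*(-380) = -3040)
1/(538907 + (357175 + 3924)/(x + 420132)) = 1/(538907 + (357175 + 3924)/(-3040 + 420132)) = 1/(538907 + 361099/417092) = 1/(224774159543/417092) = 417092/224774159543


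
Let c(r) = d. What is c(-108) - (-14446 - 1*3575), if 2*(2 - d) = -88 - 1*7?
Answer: 36141/2 ≈ 18071.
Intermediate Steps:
d = 99/2 (d = 2 - (-88 - 1*7)/2 = 2 - (-88 - 7)/2 = 2 - ½*(-95) = 2 + 95/2 = 99/2 ≈ 49.500)
c(r) = 99/2
c(-108) - (-14446 - 1*3575) = 99/2 - (-14446 - 1*3575) = 99/2 - (-14446 - 3575) = 99/2 - 1*(-18021) = 99/2 + 18021 = 36141/2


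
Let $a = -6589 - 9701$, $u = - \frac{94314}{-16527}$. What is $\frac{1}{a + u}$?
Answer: $- \frac{5509}{89710172} \approx -6.1409 \cdot 10^{-5}$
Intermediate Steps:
$u = \frac{31438}{5509}$ ($u = \left(-94314\right) \left(- \frac{1}{16527}\right) = \frac{31438}{5509} \approx 5.7067$)
$a = -16290$
$\frac{1}{a + u} = \frac{1}{-16290 + \frac{31438}{5509}} = \frac{1}{- \frac{89710172}{5509}} = - \frac{5509}{89710172}$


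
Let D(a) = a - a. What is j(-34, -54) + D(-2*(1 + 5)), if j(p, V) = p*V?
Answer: 1836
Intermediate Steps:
j(p, V) = V*p
D(a) = 0
j(-34, -54) + D(-2*(1 + 5)) = -54*(-34) + 0 = 1836 + 0 = 1836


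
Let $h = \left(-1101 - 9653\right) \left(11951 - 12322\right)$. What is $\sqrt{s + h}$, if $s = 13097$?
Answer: $3 \sqrt{444759} \approx 2000.7$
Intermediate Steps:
$h = 3989734$ ($h = \left(-10754\right) \left(-371\right) = 3989734$)
$\sqrt{s + h} = \sqrt{13097 + 3989734} = \sqrt{4002831} = 3 \sqrt{444759}$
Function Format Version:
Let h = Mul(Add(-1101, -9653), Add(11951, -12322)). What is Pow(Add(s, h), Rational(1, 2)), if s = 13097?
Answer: Mul(3, Pow(444759, Rational(1, 2))) ≈ 2000.7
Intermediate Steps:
h = 3989734 (h = Mul(-10754, -371) = 3989734)
Pow(Add(s, h), Rational(1, 2)) = Pow(Add(13097, 3989734), Rational(1, 2)) = Pow(4002831, Rational(1, 2)) = Mul(3, Pow(444759, Rational(1, 2)))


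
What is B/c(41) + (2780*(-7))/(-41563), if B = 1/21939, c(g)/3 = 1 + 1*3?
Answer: 5123236843/10942207884 ≈ 0.46821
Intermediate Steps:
c(g) = 12 (c(g) = 3*(1 + 1*3) = 3*(1 + 3) = 3*4 = 12)
B = 1/21939 ≈ 4.5581e-5
B/c(41) + (2780*(-7))/(-41563) = (1/21939)/12 + (2780*(-7))/(-41563) = (1/21939)*(1/12) - 19460*(-1/41563) = 1/263268 + 19460/41563 = 5123236843/10942207884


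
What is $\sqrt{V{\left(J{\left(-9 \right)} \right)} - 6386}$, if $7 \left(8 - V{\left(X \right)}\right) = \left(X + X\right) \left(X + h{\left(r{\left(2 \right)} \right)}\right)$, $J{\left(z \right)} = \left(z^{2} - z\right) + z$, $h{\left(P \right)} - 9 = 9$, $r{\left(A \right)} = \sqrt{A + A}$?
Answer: $\frac{2 i \sqrt{106197}}{7} \approx 93.108 i$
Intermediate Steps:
$r{\left(A \right)} = \sqrt{2} \sqrt{A}$ ($r{\left(A \right)} = \sqrt{2 A} = \sqrt{2} \sqrt{A}$)
$h{\left(P \right)} = 18$ ($h{\left(P \right)} = 9 + 9 = 18$)
$J{\left(z \right)} = z^{2}$
$V{\left(X \right)} = 8 - \frac{2 X \left(18 + X\right)}{7}$ ($V{\left(X \right)} = 8 - \frac{\left(X + X\right) \left(X + 18\right)}{7} = 8 - \frac{2 X \left(18 + X\right)}{7}$)
$\sqrt{V{\left(J{\left(-9 \right)} \right)} - 6386} = \sqrt{\left(8 - \frac{36 \left(-9\right)^{2}}{7} - \frac{2 \left(\left(-9\right)^{2}\right)^{2}}{7}\right) - 6386} = \sqrt{\left(8 - \frac{2916}{7} - \frac{2 \cdot 81^{2}}{7}\right) - 6386} = \sqrt{\left(8 - \frac{2916}{7} - \frac{13122}{7}\right) - 6386} = \sqrt{- \frac{15982}{7} - 6386} = \sqrt{- \frac{60684}{7}} = \frac{2 i \sqrt{106197}}{7}$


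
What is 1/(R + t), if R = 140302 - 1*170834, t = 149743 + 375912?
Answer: 1/495123 ≈ 2.0197e-6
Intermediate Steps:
t = 525655
R = -30532 (R = 140302 - 170834 = -30532)
1/(R + t) = 1/(-30532 + 525655) = 1/495123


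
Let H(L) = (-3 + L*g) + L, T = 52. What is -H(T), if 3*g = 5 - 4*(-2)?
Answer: -823/3 ≈ -274.33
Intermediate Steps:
g = 13/3 (g = (5 - 4*(-2))/3 = (5 + 8)/3 = (⅓)*13 = 13/3 ≈ 4.3333)
H(L) = -3 + 16*L/3 (H(L) = (-3 + L*(13/3)) + L = (-3 + 13*L/3) + L = -3 + 16*L/3)
-H(T) = -(-3 + (16/3)*52) = -(-3 + 832/3) = -1*823/3 = -823/3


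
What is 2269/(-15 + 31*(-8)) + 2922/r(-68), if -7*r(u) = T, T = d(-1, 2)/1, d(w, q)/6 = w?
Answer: 894298/263 ≈ 3400.4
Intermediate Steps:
d(w, q) = 6*w
T = -6 (T = (6*(-1))/1 = -6*1 = -6)
r(u) = 6/7 (r(u) = -⅐*(-6) = 6/7)
2269/(-15 + 31*(-8)) + 2922/r(-68) = 2269/(-15 + 31*(-8)) + 2922/(6/7) = 2269/(-15 - 248) + 2922*(7/6) = 2269/(-263) + 3409 = 2269*(-1/263) + 3409 = -2269/263 + 3409 = 894298/263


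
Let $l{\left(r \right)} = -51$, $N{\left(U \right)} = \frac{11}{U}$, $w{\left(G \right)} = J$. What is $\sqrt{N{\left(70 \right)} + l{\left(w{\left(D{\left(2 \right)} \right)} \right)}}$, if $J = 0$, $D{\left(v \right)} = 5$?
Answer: $\frac{i \sqrt{249130}}{70} \approx 7.1304 i$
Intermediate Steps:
$w{\left(G \right)} = 0$
$\sqrt{N{\left(70 \right)} + l{\left(w{\left(D{\left(2 \right)} \right)} \right)}} = \sqrt{\frac{11}{70} - 51} = \sqrt{- \frac{3559}{70}} = \frac{i \sqrt{249130}}{70}$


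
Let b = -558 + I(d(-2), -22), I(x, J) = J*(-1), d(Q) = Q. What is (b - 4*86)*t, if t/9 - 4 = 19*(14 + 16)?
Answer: -4546080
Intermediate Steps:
I(x, J) = -J
b = -536 (b = -558 - 1*(-22) = -558 + 22 = -536)
t = 5166 (t = 36 + 9*(19*(14 + 16)) = 36 + 9*(19*30) = 36 + 9*570 = 36 + 5130 = 5166)
(b - 4*86)*t = (-536 - 4*86)*5166 = (-536 - 344)*5166 = -880*5166 = -4546080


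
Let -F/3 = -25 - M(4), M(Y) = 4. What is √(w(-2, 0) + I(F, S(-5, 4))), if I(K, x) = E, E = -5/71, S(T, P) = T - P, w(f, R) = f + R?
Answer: 7*I*√213/71 ≈ 1.4389*I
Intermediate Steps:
w(f, R) = R + f
F = 87 (F = -3*(-25 - 1*4) = -3*(-25 - 4) = -3*(-29) = 87)
E = -5/71 (E = -5*1/71 = -5/71 ≈ -0.070423)
I(K, x) = -5/71
√(w(-2, 0) + I(F, S(-5, 4))) = √((0 - 2) - 5/71) = √(-2 - 5/71) = √(-147/71) = 7*I*√213/71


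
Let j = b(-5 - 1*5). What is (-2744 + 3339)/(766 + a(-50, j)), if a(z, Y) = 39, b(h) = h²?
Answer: 17/23 ≈ 0.73913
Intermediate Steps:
j = 100 (j = (-5 - 1*5)² = (-5 - 5)² = (-10)² = 100)
(-2744 + 3339)/(766 + a(-50, j)) = (-2744 + 3339)/(766 + 39) = 595/805 = 595*(1/805) = 17/23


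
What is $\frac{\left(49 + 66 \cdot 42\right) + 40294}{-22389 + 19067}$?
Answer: $- \frac{43115}{3322} \approx -12.979$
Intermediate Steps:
$\frac{\left(49 + 66 \cdot 42\right) + 40294}{-22389 + 19067} = \frac{\left(49 + 2772\right) + 40294}{-3322} = \left(2821 + 40294\right) \left(- \frac{1}{3322}\right) = 43115 \left(- \frac{1}{3322}\right) = - \frac{43115}{3322}$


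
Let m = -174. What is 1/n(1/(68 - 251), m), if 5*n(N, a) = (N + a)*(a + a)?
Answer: 305/3693788 ≈ 8.2571e-5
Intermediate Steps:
n(N, a) = 2*a*(N + a)/5 (n(N, a) = ((N + a)*(a + a))/5 = ((N + a)*(2*a))/5 = (2*a*(N + a))/5 = 2*a*(N + a)/5)
1/n(1/(68 - 251), m) = 1/((2/5)*(-174)*(1/(68 - 251) - 174)) = 1/((2/5)*(-174)*(1/(-183) - 174)) = 1/((2/5)*(-174)*(-1/183 - 174)) = 1/((2/5)*(-174)*(-31843/183)) = 1/(3693788/305) = 305/3693788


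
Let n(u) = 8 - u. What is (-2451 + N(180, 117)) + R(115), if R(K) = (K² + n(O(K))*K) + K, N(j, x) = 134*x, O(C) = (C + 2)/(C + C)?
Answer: 54857/2 ≈ 27429.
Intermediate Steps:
O(C) = (2 + C)/(2*C) (O(C) = (2 + C)/((2*C)) = (2 + C)*(1/(2*C)) = (2 + C)/(2*C))
R(K) = K + K² + K*(8 - (2 + K)/(2*K)) (R(K) = (K² + (8 - (2 + K)/(2*K))*K) + K = (K² + K*(8 - (2 + K)/(2*K))) + K = K + K² + K*(8 - (2 + K)/(2*K)))
(-2451 + N(180, 117)) + R(115) = (-2451 + 134*117) + (-1 + 115² + (17/2)*115) = (-2451 + 15678) + (-1 + 13225 + 1955/2) = 13227 + 28403/2 = 54857/2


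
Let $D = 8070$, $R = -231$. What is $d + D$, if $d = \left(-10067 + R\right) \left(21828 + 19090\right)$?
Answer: $-421365494$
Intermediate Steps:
$d = -421373564$ ($d = \left(-10067 - 231\right) \left(21828 + 19090\right) = \left(-10298\right) 40918 = -421373564$)
$d + D = -421373564 + 8070 = -421365494$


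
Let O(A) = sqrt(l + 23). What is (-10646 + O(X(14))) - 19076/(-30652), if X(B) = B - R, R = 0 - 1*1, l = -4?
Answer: -81575529/7663 + sqrt(19) ≈ -10641.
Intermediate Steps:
R = -1 (R = 0 - 1 = -1)
X(B) = 1 + B (X(B) = B - 1*(-1) = B + 1 = 1 + B)
O(A) = sqrt(19) (O(A) = sqrt(-4 + 23) = sqrt(19))
(-10646 + O(X(14))) - 19076/(-30652) = (-10646 + sqrt(19)) - 19076/(-30652) = (-10646 + sqrt(19)) - 19076*(-1/30652) = (-10646 + sqrt(19)) + 4769/7663 = -81575529/7663 + sqrt(19)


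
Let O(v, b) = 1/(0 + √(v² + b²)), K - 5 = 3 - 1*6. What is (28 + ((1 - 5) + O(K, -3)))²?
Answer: (312 + √13)²/169 ≈ 589.39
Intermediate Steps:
K = 2 (K = 5 + (3 - 1*6) = 5 + (3 - 6) = 5 - 3 = 2)
O(v, b) = (b² + v²)^(-½) (O(v, b) = 1/(0 + √(b² + v²)) = 1/(√(b² + v²)) = (b² + v²)^(-½))
(28 + ((1 - 5) + O(K, -3)))² = (28 + ((1 - 5) + ((-3)² + 2²)^(-½)))² = (28 + (-4 + (9 + 4)^(-½)))² = (28 + (-4 + 13^(-½)))² = (28 + (-4 + √13/13))² = (24 + √13/13)²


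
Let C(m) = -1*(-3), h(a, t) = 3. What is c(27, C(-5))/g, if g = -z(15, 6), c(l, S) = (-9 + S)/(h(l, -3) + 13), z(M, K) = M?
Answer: 1/40 ≈ 0.025000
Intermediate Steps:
C(m) = 3
c(l, S) = -9/16 + S/16 (c(l, S) = (-9 + S)/(3 + 13) = (-9 + S)/16 = (-9 + S)*(1/16) = -9/16 + S/16)
g = -15 (g = -1*15 = -15)
c(27, C(-5))/g = (-9/16 + (1/16)*3)/(-15) = (-9/16 + 3/16)*(-1/15) = -3/8*(-1/15) = 1/40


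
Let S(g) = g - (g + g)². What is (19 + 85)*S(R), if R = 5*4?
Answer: -164320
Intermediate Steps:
R = 20
S(g) = g - 4*g² (S(g) = g - (2*g)² = g - 4*g²)
(19 + 85)*S(R) = (19 + 85)*(20*(1 - 4*20)) = 104*(20*(1 - 80)) = 104*(20*(-79)) = 104*(-1580) = -164320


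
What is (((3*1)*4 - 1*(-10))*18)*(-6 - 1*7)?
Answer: -5148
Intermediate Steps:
(((3*1)*4 - 1*(-10))*18)*(-6 - 1*7) = ((3*4 + 10)*18)*(-6 - 7) = ((12 + 10)*18)*(-13) = (22*18)*(-13) = 396*(-13) = -5148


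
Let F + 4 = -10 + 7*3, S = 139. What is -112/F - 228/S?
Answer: -2452/139 ≈ -17.640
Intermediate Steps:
F = 7 (F = -4 + (-10 + 7*3) = -4 + (-10 + 21) = -4 + 11 = 7)
-112/F - 228/S = -112/7 - 228/139 = -112*1/7 - 228*1/139 = -16 - 228/139 = -2452/139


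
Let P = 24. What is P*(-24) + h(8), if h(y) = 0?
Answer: -576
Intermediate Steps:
P*(-24) + h(8) = 24*(-24) + 0 = -576 + 0 = -576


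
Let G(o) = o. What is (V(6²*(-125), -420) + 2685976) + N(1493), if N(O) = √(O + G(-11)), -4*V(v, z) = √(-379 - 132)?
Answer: 2685976 + √1482 - I*√511/4 ≈ 2.686e+6 - 5.6513*I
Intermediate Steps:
V(v, z) = -I*√511/4 (V(v, z) = -√(-379 - 132)/4 = -I*√511/4)
N(O) = √(-11 + O) (N(O) = √(O - 11) = √(-11 + O))
(V(6²*(-125), -420) + 2685976) + N(1493) = (-I*√511/4 + 2685976) + √(-11 + 1493) = (2685976 - I*√511/4) + √1482 = 2685976 + √1482 - I*√511/4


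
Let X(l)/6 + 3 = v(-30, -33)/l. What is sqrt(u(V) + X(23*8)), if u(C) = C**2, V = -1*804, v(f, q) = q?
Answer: 3*sqrt(151975099)/46 ≈ 803.99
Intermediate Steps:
V = -804
X(l) = -18 - 198/l (X(l) = -18 + 6*(-33/l) = -18 - 198/l)
sqrt(u(V) + X(23*8)) = sqrt((-804)**2 + (-18 - 198/(23*8))) = sqrt(646416 + (-18 - 198/184)) = sqrt(646416 + (-18 - 198*1/184)) = sqrt(646416 + (-18 - 99/92)) = sqrt(646416 - 1755/92) = sqrt(59468517/92) = 3*sqrt(151975099)/46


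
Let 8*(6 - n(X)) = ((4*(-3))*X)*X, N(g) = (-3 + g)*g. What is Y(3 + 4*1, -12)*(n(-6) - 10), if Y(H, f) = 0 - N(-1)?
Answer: -200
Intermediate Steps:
N(g) = g*(-3 + g)
Y(H, f) = -4 (Y(H, f) = 0 - (-1)*(-3 - 1) = 0 - (-1)*(-4) = 0 - 1*4 = 0 - 4 = -4)
n(X) = 6 + 3*X**2/2 (n(X) = 6 - (4*(-3))*X*X/8 = 6 - (-12*X)*X/8 = 6 - (-3)*X**2/2 = 6 + 3*X**2/2)
Y(3 + 4*1, -12)*(n(-6) - 10) = -4*((6 + (3/2)*(-6)**2) - 10) = -4*((6 + (3/2)*36) - 10) = -4*((6 + 54) - 10) = -4*(60 - 10) = -4*50 = -200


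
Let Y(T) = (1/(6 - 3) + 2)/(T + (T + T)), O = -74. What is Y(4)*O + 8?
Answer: -115/18 ≈ -6.3889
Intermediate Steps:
Y(T) = 7/(9*T) (Y(T) = (1/3 + 2)/(T + 2*T) = (⅓ + 2)/((3*T)) = 7*(1/(3*T))/3 = 7/(9*T))
Y(4)*O + 8 = ((7/9)/4)*(-74) + 8 = ((7/9)*(¼))*(-74) + 8 = (7/36)*(-74) + 8 = -259/18 + 8 = -115/18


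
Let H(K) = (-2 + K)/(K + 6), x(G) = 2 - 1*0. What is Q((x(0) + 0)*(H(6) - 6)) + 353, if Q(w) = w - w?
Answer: 353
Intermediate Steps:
x(G) = 2 (x(G) = 2 + 0 = 2)
H(K) = (-2 + K)/(6 + K)
Q(w) = 0 (Q(w) = w - w = 0)
Q((x(0) + 0)*(H(6) - 6)) + 353 = 0 + 353 = 353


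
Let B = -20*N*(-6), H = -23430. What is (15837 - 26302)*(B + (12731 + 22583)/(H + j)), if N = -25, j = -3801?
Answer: 855286806010/27231 ≈ 3.1409e+7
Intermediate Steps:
B = -3000 (B = -20*(-25)*(-6) = 500*(-6) = -3000)
(15837 - 26302)*(B + (12731 + 22583)/(H + j)) = (15837 - 26302)*(-3000 + (12731 + 22583)/(-23430 - 3801)) = -10465*(-3000 + 35314/(-27231)) = -10465*(-3000 + 35314*(-1/27231)) = -10465*(-3000 - 35314/27231) = -10465*(-81728314/27231) = 855286806010/27231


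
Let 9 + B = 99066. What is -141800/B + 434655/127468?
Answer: 24980657935/12626597676 ≈ 1.9784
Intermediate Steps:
B = 99057 (B = -9 + 99066 = 99057)
-141800/B + 434655/127468 = -141800/99057 + 434655/127468 = 24980657935/12626597676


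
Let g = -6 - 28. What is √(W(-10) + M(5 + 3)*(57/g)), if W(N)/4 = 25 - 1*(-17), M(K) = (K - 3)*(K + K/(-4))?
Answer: √34017/17 ≈ 10.849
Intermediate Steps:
M(K) = 3*K*(-3 + K)/4 (M(K) = (-3 + K)*(K + K*(-¼)) = (-3 + K)*(K - K/4) = (-3 + K)*(3*K/4) = 3*K*(-3 + K)/4)
g = -34
W(N) = 168 (W(N) = 4*(25 - 1*(-17)) = 4*(25 + 17) = 4*42 = 168)
√(W(-10) + M(5 + 3)*(57/g)) = √(168 + (3*(5 + 3)*(-3 + (5 + 3))/4)*(57/(-34))) = √(168 + ((¾)*8*(-3 + 8))*(57*(-1/34))) = √(168 + ((¾)*8*5)*(-57/34)) = √(168 + 30*(-57/34)) = √(168 - 855/17) = √(2001/17) = √34017/17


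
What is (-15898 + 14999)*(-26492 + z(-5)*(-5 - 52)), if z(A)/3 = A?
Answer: 23047663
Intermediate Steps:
z(A) = 3*A
(-15898 + 14999)*(-26492 + z(-5)*(-5 - 52)) = (-15898 + 14999)*(-26492 + (3*(-5))*(-5 - 52)) = -899*(-26492 - 15*(-57)) = -899*(-26492 + 855) = -899*(-25637) = 23047663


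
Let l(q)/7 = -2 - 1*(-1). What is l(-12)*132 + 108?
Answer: -816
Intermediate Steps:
l(q) = -7 (l(q) = 7*(-2 - 1*(-1)) = 7*(-2 + 1) = 7*(-1) = -7)
l(-12)*132 + 108 = -7*132 + 108 = -924 + 108 = -816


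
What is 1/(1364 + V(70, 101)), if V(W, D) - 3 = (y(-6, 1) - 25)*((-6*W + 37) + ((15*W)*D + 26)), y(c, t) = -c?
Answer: -1/2006800 ≈ -4.9831e-7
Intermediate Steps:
V(W, D) = -1194 + 114*W - 285*D*W (V(W, D) = 3 + (-1*(-6) - 25)*((-6*W + 37) + ((15*W)*D + 26)) = 3 + (6 - 25)*((37 - 6*W) + (15*D*W + 26)) = 3 - 19*((37 - 6*W) + (26 + 15*D*W)) = 3 - 19*(63 - 6*W + 15*D*W) = 3 + (-1197 + 114*W - 285*D*W) = -1194 + 114*W - 285*D*W)
1/(1364 + V(70, 101)) = 1/(1364 + (-1194 + 114*70 - 285*101*70)) = 1/(1364 + (-1194 + 7980 - 2014950)) = 1/(1364 - 2008164) = 1/(-2006800) = -1/2006800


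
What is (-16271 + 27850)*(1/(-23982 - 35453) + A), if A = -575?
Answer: -395713783954/59435 ≈ -6.6579e+6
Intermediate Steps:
(-16271 + 27850)*(1/(-23982 - 35453) + A) = (-16271 + 27850)*(1/(-23982 - 35453) - 575) = 11579*(1/(-59435) - 575) = 11579*(-1/59435 - 575) = 11579*(-34175126/59435) = -395713783954/59435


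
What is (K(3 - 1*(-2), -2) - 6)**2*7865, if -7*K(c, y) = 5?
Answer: 17373785/49 ≈ 3.5457e+5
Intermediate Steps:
K(c, y) = -5/7 (K(c, y) = -1/7*5 = -5/7)
(K(3 - 1*(-2), -2) - 6)**2*7865 = (-5/7 - 6)**2*7865 = (-47/7)**2*7865 = (2209/49)*7865 = 17373785/49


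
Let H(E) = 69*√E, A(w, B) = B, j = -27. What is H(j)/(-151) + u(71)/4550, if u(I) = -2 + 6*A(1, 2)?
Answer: 1/455 - 207*I*√3/151 ≈ 0.0021978 - 2.3744*I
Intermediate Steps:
u(I) = 10 (u(I) = -2 + 6*2 = -2 + 12 = 10)
H(j)/(-151) + u(71)/4550 = (69*√(-27))/(-151) + 10/4550 = (69*(3*I*√3))*(-1/151) + 10*(1/4550) = (207*I*√3)*(-1/151) + 1/455 = -207*I*√3/151 + 1/455 = 1/455 - 207*I*√3/151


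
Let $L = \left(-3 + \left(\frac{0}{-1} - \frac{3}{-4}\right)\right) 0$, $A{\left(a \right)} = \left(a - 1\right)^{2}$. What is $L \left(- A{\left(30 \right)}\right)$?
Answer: $0$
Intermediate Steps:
$A{\left(a \right)} = \left(-1 + a\right)^{2}$
$L = 0$ ($L = \left(-3 + \left(0 \left(-1\right) - - \frac{3}{4}\right)\right) 0 = \left(-3 + \left(0 + \frac{3}{4}\right)\right) 0 = \left(-3 + \frac{3}{4}\right) 0 = \left(- \frac{9}{4}\right) 0 = 0$)
$L \left(- A{\left(30 \right)}\right) = 0 \left(- \left(-1 + 30\right)^{2}\right) = 0 \left(- 29^{2}\right) = 0 \left(\left(-1\right) 841\right) = 0 \left(-841\right) = 0$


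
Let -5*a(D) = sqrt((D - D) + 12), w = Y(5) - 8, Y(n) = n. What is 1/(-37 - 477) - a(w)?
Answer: -1/514 + 2*sqrt(3)/5 ≈ 0.69088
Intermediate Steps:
w = -3 (w = 5 - 8 = -3)
a(D) = -2*sqrt(3)/5 (a(D) = -sqrt((D - D) + 12)/5 = -sqrt(0 + 12)/5 = -2*sqrt(3)/5)
1/(-37 - 477) - a(w) = 1/(-37 - 477) - (-2)*sqrt(3)/5 = 1/(-514) + 2*sqrt(3)/5 = -1/514 + 2*sqrt(3)/5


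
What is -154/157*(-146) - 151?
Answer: -1223/157 ≈ -7.7898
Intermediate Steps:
-154/157*(-146) - 151 = 22484/157 - 151 = -1223/157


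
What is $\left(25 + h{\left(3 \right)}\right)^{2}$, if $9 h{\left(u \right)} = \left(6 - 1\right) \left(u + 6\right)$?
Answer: $900$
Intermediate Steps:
$h{\left(u \right)} = \frac{10}{3} + \frac{5 u}{9}$ ($h{\left(u \right)} = \frac{\left(6 - 1\right) \left(u + 6\right)}{9} = \frac{5 \left(6 + u\right)}{9} = \frac{30 + 5 u}{9} = \frac{10}{3} + \frac{5 u}{9}$)
$\left(25 + h{\left(3 \right)}\right)^{2} = \left(25 + \left(\frac{10}{3} + \frac{5}{9} \cdot 3\right)\right)^{2} = \left(25 + \left(\frac{10}{3} + \frac{5}{3}\right)\right)^{2} = \left(25 + 5\right)^{2} = 30^{2} = 900$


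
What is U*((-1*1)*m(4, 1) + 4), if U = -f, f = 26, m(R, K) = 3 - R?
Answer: -130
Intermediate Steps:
U = -26 (U = -1*26 = -26)
U*((-1*1)*m(4, 1) + 4) = -26*((-1*1)*(3 - 1*4) + 4) = -26*(-(3 - 4) + 4) = -26*(-1*(-1) + 4) = -26*(1 + 4) = -26*5 = -130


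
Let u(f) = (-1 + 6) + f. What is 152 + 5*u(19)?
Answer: 272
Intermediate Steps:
u(f) = 5 + f
152 + 5*u(19) = 152 + 5*(5 + 19) = 152 + 5*24 = 152 + 120 = 272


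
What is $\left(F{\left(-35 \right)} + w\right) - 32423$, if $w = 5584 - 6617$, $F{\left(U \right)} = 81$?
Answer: $-33375$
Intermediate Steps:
$w = -1033$
$\left(F{\left(-35 \right)} + w\right) - 32423 = \left(81 - 1033\right) - 32423 = -952 - 32423 = -33375$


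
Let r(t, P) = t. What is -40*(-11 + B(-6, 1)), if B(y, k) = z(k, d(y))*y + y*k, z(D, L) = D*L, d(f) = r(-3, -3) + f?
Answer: -1480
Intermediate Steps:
d(f) = -3 + f
B(y, k) = k*y + k*y*(-3 + y) (B(y, k) = (k*(-3 + y))*y + y*k = k*y*(-3 + y) + k*y = k*y + k*y*(-3 + y))
-40*(-11 + B(-6, 1)) = -40*(-11 + 1*(-6)*(-2 - 6)) = -40*(-11 + 1*(-6)*(-8)) = -40*(-11 + 48) = -40*37 = -1480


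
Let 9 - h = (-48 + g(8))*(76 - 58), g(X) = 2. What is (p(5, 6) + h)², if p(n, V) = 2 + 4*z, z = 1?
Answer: 710649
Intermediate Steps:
p(n, V) = 6 (p(n, V) = 2 + 4*1 = 2 + 4 = 6)
h = 837 (h = 9 - (-48 + 2)*(76 - 58) = 9 - (-46)*18 = 9 - 1*(-828) = 9 + 828 = 837)
(p(5, 6) + h)² = (6 + 837)² = 843² = 710649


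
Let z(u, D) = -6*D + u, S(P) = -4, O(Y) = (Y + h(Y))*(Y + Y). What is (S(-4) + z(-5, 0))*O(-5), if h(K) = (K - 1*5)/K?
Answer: -270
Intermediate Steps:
h(K) = (-5 + K)/K (h(K) = (K - 5)/K = (-5 + K)/K)
O(Y) = 2*Y*(Y + (-5 + Y)/Y) (O(Y) = (Y + (-5 + Y)/Y)*(Y + Y) = (Y + (-5 + Y)/Y)*(2*Y) = 2*Y*(Y + (-5 + Y)/Y))
z(u, D) = u - 6*D
(S(-4) + z(-5, 0))*O(-5) = (-4 + (-5 - 6*0))*(-10 + 2*(-5) + 2*(-5)**2) = (-4 + (-5 + 0))*(-10 - 10 + 2*25) = (-4 - 5)*(-10 - 10 + 50) = -9*30 = -270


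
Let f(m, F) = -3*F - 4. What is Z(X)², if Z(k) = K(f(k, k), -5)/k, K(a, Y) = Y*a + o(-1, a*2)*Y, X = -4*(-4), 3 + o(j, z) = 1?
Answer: 18225/64 ≈ 284.77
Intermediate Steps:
f(m, F) = -4 - 3*F
o(j, z) = -2 (o(j, z) = -3 + 1 = -2)
X = 16
K(a, Y) = -2*Y + Y*a (K(a, Y) = Y*a - 2*Y = -2*Y + Y*a)
Z(k) = (30 + 15*k)/k (Z(k) = (-5*(-2 + (-4 - 3*k)))/k = (-5*(-6 - 3*k))/k = (30 + 15*k)/k)
Z(X)² = (15 + 30/16)² = (15 + 30*(1/16))² = (15 + 15/8)² = (135/8)² = 18225/64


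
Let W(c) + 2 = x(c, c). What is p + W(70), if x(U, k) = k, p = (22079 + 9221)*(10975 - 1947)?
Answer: 282576468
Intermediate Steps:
p = 282576400 (p = 31300*9028 = 282576400)
W(c) = -2 + c
p + W(70) = 282576400 + (-2 + 70) = 282576400 + 68 = 282576468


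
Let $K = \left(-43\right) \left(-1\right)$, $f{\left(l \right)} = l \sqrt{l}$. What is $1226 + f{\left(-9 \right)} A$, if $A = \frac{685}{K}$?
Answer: $1226 - \frac{18495 i}{43} \approx 1226.0 - 430.12 i$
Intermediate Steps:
$f{\left(l \right)} = l^{\frac{3}{2}}$
$K = 43$
$A = \frac{685}{43} \approx 15.93$
$1226 + f{\left(-9 \right)} A = 1226 + \left(-9\right)^{\frac{3}{2}} \cdot \frac{685}{43} = 1226 + - 27 i \frac{685}{43} = 1226 - \frac{18495 i}{43}$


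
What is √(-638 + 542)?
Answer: 4*I*√6 ≈ 9.798*I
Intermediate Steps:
√(-638 + 542) = √(-96) = 4*I*√6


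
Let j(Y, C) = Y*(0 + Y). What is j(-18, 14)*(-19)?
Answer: -6156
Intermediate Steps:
j(Y, C) = Y² (j(Y, C) = Y*Y = Y²)
j(-18, 14)*(-19) = (-18)²*(-19) = 324*(-19) = -6156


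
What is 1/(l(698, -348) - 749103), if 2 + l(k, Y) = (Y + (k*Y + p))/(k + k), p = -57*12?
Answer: -349/261498629 ≈ -1.3346e-6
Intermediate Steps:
p = -684
l(k, Y) = -2 + (-684 + Y + Y*k)/(2*k) (l(k, Y) = -2 + (Y + (k*Y - 684))/(k + k) = -2 + (Y + (Y*k - 684))/((2*k)) = -2 + (Y + (-684 + Y*k))*(1/(2*k)) = -2 + (-684 + Y + Y*k)*(1/(2*k)) = -2 + (-684 + Y + Y*k)/(2*k))
1/(l(698, -348) - 749103) = 1/((½)*(-684 - 348 + 698*(-4 - 348))/698 - 749103) = 1/((½)*(1/698)*(-684 - 348 + 698*(-352)) - 749103) = 1/((½)*(1/698)*(-684 - 348 - 245696) - 749103) = 1/((½)*(1/698)*(-246728) - 749103) = 1/(-61682/349 - 749103) = 1/(-261498629/349) = -349/261498629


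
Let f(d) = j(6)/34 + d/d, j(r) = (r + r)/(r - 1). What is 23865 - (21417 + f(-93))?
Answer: 207989/85 ≈ 2446.9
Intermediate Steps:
j(r) = 2*r/(-1 + r) (j(r) = (2*r)/(-1 + r) = 2*r/(-1 + r))
f(d) = 91/85 (f(d) = (2*6/(-1 + 6))/34 + d/d = (2*6/5)*(1/34) + 1 = (2*6*(⅕))*(1/34) + 1 = (12/5)*(1/34) + 1 = 6/85 + 1 = 91/85)
23865 - (21417 + f(-93)) = 23865 - (21417 + 91/85) = 23865 - 1*1820536/85 = 23865 - 1820536/85 = 207989/85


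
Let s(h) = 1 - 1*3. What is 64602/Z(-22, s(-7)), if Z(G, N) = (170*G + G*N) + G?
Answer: -32301/1859 ≈ -17.375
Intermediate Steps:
s(h) = -2 (s(h) = 1 - 3 = -2)
Z(G, N) = 171*G + G*N
64602/Z(-22, s(-7)) = 64602/((-22*(171 - 2))) = 64602/((-22*169)) = 64602/(-3718) = 64602*(-1/3718) = -32301/1859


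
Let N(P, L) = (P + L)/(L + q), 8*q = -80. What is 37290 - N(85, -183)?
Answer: 7196872/193 ≈ 37290.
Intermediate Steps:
q = -10 (q = (⅛)*(-80) = -10)
N(P, L) = (L + P)/(-10 + L) (N(P, L) = (P + L)/(L - 10) = (L + P)/(-10 + L))
37290 - N(85, -183) = 37290 - (-183 + 85)/(-10 - 183) = 37290 - (-98)/(-193) = 37290 - (-1)*(-98)/193 = 37290 - 1*98/193 = 37290 - 98/193 = 7196872/193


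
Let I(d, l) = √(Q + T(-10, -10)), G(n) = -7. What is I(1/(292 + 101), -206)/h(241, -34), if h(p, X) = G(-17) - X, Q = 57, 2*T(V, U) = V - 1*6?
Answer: 7/27 ≈ 0.25926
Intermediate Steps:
T(V, U) = -3 + V/2 (T(V, U) = (V - 1*6)/2 = (V - 6)/2 = (-6 + V)/2 = -3 + V/2)
h(p, X) = -7 - X
I(d, l) = 7 (I(d, l) = √(57 + (-3 + (½)*(-10))) = √(57 + (-3 - 5)) = √(57 - 8) = √49 = 7)
I(1/(292 + 101), -206)/h(241, -34) = 7/(-7 - 1*(-34)) = 7/(-7 + 34) = 7/27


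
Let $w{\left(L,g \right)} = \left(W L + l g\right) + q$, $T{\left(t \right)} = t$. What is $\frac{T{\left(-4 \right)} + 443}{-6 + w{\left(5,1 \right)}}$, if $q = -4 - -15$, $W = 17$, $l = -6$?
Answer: $\frac{439}{84} \approx 5.2262$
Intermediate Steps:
$q = 11$ ($q = -4 + 15 = 11$)
$w{\left(L,g \right)} = 11 - 6 g + 17 L$ ($w{\left(L,g \right)} = \left(17 L - 6 g\right) + 11 = \left(- 6 g + 17 L\right) + 11 = 11 - 6 g + 17 L$)
$\frac{T{\left(-4 \right)} + 443}{-6 + w{\left(5,1 \right)}} = \frac{-4 + 443}{-6 + \left(11 - 6 + 17 \cdot 5\right)} = \frac{439}{-6 + \left(11 - 6 + 85\right)} = \frac{439}{-6 + 90} = \frac{439}{84}$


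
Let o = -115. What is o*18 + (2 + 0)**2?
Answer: -2066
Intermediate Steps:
o*18 + (2 + 0)**2 = -115*18 + (2 + 0)**2 = -2070 + 2**2 = -2070 + 4 = -2066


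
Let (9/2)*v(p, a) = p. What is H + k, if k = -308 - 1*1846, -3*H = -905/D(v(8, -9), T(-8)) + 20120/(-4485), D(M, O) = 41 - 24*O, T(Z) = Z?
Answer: -1348815085/627003 ≈ -2151.2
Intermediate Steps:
v(p, a) = 2*p/9
D(M, O) = 41 - 24*O
H = 1749377/627003 (H = -(-905/(41 - 24*(-8)) + 20120/(-4485))/3 = -(-905/(41 + 192) + 20120*(-1/4485))/3 = -(-905/233 - 4024/897)/3 = -⅓*(-1749377/209001) = 1749377/627003 ≈ 2.7901)
k = -2154 (k = -308 - 1846 = -2154)
H + k = 1749377/627003 - 2154 = -1348815085/627003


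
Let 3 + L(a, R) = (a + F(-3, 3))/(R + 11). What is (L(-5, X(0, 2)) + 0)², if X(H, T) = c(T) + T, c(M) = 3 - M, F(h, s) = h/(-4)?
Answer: 34225/3136 ≈ 10.914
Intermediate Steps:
F(h, s) = -h/4 (F(h, s) = h*(-¼) = -h/4)
X(H, T) = 3 (X(H, T) = (3 - T) + T = 3)
L(a, R) = -3 + (¾ + a)/(11 + R) (L(a, R) = -3 + (a - ¼*(-3))/(R + 11) = -3 + (a + ¾)/(11 + R) = -3 + (¾ + a)/(11 + R))
(L(-5, X(0, 2)) + 0)² = ((-129/4 - 5 - 3*3)/(11 + 3) + 0)² = ((-129/4 - 5 - 9)/14 + 0)² = ((1/14)*(-185/4) + 0)² = (-185/56 + 0)² = (-185/56)² = 34225/3136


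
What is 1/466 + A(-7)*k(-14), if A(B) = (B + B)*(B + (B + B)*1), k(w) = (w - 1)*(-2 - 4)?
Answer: 12330361/466 ≈ 26460.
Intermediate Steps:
k(w) = 6 - 6*w (k(w) = (-1 + w)*(-6) = 6 - 6*w)
A(B) = 6*B² (A(B) = (2*B)*(B + (2*B)*1) = (2*B)*(B + 2*B) = (2*B)*(3*B) = 6*B²)
1/466 + A(-7)*k(-14) = 1/466 + (6*(-7)²)*(6 - 6*(-14)) = 1/466 + (6*49)*(6 + 84) = 1/466 + 294*90 = 1/466 + 26460 = 12330361/466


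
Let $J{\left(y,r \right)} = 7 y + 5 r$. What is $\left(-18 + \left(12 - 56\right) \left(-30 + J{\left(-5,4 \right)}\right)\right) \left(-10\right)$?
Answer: $-19620$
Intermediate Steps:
$J{\left(y,r \right)} = 5 r + 7 y$
$\left(-18 + \left(12 - 56\right) \left(-30 + J{\left(-5,4 \right)}\right)\right) \left(-10\right) = \left(-18 + \left(12 - 56\right) \left(-30 + \left(5 \cdot 4 + 7 \left(-5\right)\right)\right)\right) \left(-10\right) = \left(-18 - 44 \left(-30 + \left(20 - 35\right)\right)\right) \left(-10\right) = \left(-18 - 44 \left(-30 - 15\right)\right) \left(-10\right) = \left(-18 - -1980\right) \left(-10\right) = \left(-18 + 1980\right) \left(-10\right) = 1962 \left(-10\right) = -19620$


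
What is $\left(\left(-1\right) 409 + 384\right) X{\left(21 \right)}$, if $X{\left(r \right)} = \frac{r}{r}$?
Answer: $-25$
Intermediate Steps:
$X{\left(r \right)} = 1$
$\left(\left(-1\right) 409 + 384\right) X{\left(21 \right)} = \left(\left(-1\right) 409 + 384\right) 1 = \left(-409 + 384\right) 1 = \left(-25\right) 1 = -25$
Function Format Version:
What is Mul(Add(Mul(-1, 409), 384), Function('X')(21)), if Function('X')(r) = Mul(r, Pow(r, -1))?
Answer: -25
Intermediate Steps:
Function('X')(r) = 1
Mul(Add(Mul(-1, 409), 384), Function('X')(21)) = Mul(Add(Mul(-1, 409), 384), 1) = Mul(Add(-409, 384), 1) = Mul(-25, 1) = -25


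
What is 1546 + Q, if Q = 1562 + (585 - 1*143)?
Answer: 3550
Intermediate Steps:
Q = 2004 (Q = 1562 + (585 - 143) = 1562 + 442 = 2004)
1546 + Q = 1546 + 2004 = 3550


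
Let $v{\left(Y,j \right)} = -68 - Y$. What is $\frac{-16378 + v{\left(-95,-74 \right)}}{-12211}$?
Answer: $\frac{16351}{12211} \approx 1.339$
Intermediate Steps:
$\frac{-16378 + v{\left(-95,-74 \right)}}{-12211} = \frac{-16378 - -27}{-12211} = \left(-16378 + \left(-68 + 95\right)\right) \left(- \frac{1}{12211}\right) = \left(-16378 + 27\right) \left(- \frac{1}{12211}\right) = \left(-16351\right) \left(- \frac{1}{12211}\right) = \frac{16351}{12211}$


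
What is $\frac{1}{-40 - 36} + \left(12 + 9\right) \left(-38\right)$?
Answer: $- \frac{60649}{76} \approx -798.01$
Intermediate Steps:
$\frac{1}{-40 - 36} + \left(12 + 9\right) \left(-38\right) = \frac{1}{-76} + 21 \left(-38\right) = - \frac{1}{76} - 798 = - \frac{60649}{76}$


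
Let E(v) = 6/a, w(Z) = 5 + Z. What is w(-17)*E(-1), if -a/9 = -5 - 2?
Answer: -8/7 ≈ -1.1429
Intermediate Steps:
a = 63 (a = -9*(-5 - 2) = -9*(-7) = 63)
E(v) = 2/21 (E(v) = 6/63 = 6*(1/63) = 2/21)
w(-17)*E(-1) = (5 - 17)*(2/21) = -12*2/21 = -8/7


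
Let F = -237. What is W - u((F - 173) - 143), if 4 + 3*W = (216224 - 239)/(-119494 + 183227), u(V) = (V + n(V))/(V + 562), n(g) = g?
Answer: 4139521/33741 ≈ 122.69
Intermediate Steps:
u(V) = 2*V/(562 + V) (u(V) = (V + V)/(V + 562) = (2*V)/(562 + V) = 2*V/(562 + V))
W = -2291/11247 (W = -4/3 + ((216224 - 239)/(-119494 + 183227))/3 = -4/3 + (215985/63733)/3 = -4/3 + (215985*(1/63733))/3 = -4/3 + (1/3)*(12705/3749) = -4/3 + 4235/3749 = -2291/11247 ≈ -0.20370)
W - u((F - 173) - 143) = -2291/11247 - 2*((-237 - 173) - 143)/(562 + ((-237 - 173) - 143)) = -2291/11247 - 2*(-410 - 143)/(562 + (-410 - 143)) = -2291/11247 - 2*(-553)/(562 - 553) = -2291/11247 - 2*(-553)/9 = -2291/11247 - 1*(-1106/9) = -2291/11247 + 1106/9 = 4139521/33741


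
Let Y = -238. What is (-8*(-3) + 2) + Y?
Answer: -212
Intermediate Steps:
(-8*(-3) + 2) + Y = (-8*(-3) + 2) - 238 = (24 + 2) - 238 = 26 - 238 = -212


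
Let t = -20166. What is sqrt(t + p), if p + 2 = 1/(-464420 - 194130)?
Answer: I*sqrt(349864866075142)/131710 ≈ 142.01*I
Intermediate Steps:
p = -1317101/658550 (p = -2 + 1/(-464420 - 194130) = -2 + 1/(-658550) = -2 - 1/658550 = -1317101/658550 ≈ -2.0000)
sqrt(t + p) = sqrt(-20166 - 1317101/658550) = sqrt(-13281636401/658550) = I*sqrt(349864866075142)/131710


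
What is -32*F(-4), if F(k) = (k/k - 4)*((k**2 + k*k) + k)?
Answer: 2688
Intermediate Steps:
F(k) = -6*k**2 - 3*k (F(k) = (1 - 4)*((k**2 + k**2) + k) = -3*(2*k**2 + k) = -3*(k + 2*k**2) = -6*k**2 - 3*k)
-32*F(-4) = -(-96)*(-4)*(1 + 2*(-4)) = -(-96)*(-4)*(1 - 8) = -(-96)*(-4)*(-7) = -32*(-84) = 2688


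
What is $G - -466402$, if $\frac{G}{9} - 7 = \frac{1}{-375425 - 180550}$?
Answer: $\frac{28815875374}{61775} \approx 4.6647 \cdot 10^{5}$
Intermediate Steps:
$G = \frac{3891824}{61775}$ ($G = 63 + \frac{9}{-375425 - 180550} = 63 + \frac{9}{-555975} = 63 + 9 \left(- \frac{1}{555975}\right) = 63 - \frac{1}{61775} = \frac{3891824}{61775} \approx 63.0$)
$G - -466402 = \frac{3891824}{61775} - -466402 = \frac{3891824}{61775} + 466402 = \frac{28815875374}{61775}$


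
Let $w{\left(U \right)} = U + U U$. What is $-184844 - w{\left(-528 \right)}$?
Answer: $-463100$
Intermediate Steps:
$w{\left(U \right)} = U + U^{2}$
$-184844 - w{\left(-528 \right)} = -184844 - - 528 \left(1 - 528\right) = -184844 - \left(-528\right) \left(-527\right) = -184844 - 278256 = -463100$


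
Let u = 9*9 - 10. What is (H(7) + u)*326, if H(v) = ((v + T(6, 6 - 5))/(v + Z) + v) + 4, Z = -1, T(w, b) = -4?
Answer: 26895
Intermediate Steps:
u = 71 (u = 81 - 10 = 71)
H(v) = 4 + v + (-4 + v)/(-1 + v) (H(v) = ((v - 4)/(v - 1) + v) + 4 = ((-4 + v)/(-1 + v) + v) + 4 = (v + (-4 + v)/(-1 + v)) + 4 = 4 + v + (-4 + v)/(-1 + v))
(H(7) + u)*326 = ((-8 + 7² + 4*7)/(-1 + 7) + 71)*326 = ((-8 + 49 + 28)/6 + 71)*326 = ((⅙)*69 + 71)*326 = (23/2 + 71)*326 = (165/2)*326 = 26895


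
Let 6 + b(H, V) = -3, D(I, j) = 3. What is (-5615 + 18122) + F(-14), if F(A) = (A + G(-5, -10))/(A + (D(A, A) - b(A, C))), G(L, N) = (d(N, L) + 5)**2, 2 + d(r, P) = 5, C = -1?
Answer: 12482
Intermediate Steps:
b(H, V) = -9 (b(H, V) = -6 - 3 = -9)
d(r, P) = 3 (d(r, P) = -2 + 5 = 3)
G(L, N) = 64 (G(L, N) = (3 + 5)**2 = 8**2 = 64)
F(A) = (64 + A)/(12 + A) (F(A) = (A + 64)/(A + (3 - 1*(-9))) = (64 + A)/(A + (3 + 9)) = (64 + A)/(A + 12) = (64 + A)/(12 + A))
(-5615 + 18122) + F(-14) = (-5615 + 18122) + (64 - 14)/(12 - 14) = 12507 + 50/(-2) = 12507 - 1/2*50 = 12507 - 25 = 12482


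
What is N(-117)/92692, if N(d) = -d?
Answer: 117/92692 ≈ 0.0012622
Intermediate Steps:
N(-117)/92692 = -1*(-117)/92692 = 117*(1/92692) = 117/92692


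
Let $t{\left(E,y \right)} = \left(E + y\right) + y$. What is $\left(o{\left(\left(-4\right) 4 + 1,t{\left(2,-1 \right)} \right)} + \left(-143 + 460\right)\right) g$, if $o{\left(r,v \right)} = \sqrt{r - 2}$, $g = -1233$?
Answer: $-390861 - 1233 i \sqrt{17} \approx -3.9086 \cdot 10^{5} - 5083.8 i$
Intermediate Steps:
$t{\left(E,y \right)} = E + 2 y$
$o{\left(r,v \right)} = \sqrt{-2 + r}$
$\left(o{\left(\left(-4\right) 4 + 1,t{\left(2,-1 \right)} \right)} + \left(-143 + 460\right)\right) g = \left(\sqrt{-2 + \left(\left(-4\right) 4 + 1\right)} + \left(-143 + 460\right)\right) \left(-1233\right) = \left(\sqrt{-2 + \left(-16 + 1\right)} + 317\right) \left(-1233\right) = \left(\sqrt{-2 - 15} + 317\right) \left(-1233\right) = \left(\sqrt{-17} + 317\right) \left(-1233\right) = \left(i \sqrt{17} + 317\right) \left(-1233\right) = \left(317 + i \sqrt{17}\right) \left(-1233\right) = -390861 - 1233 i \sqrt{17}$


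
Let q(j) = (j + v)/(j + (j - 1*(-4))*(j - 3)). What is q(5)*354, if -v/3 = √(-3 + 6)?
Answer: 1770/23 - 1062*√3/23 ≈ -3.0190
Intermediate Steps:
v = -3*√3 (v = -3*√(-3 + 6) = -3*√3 ≈ -5.1962)
q(j) = (j - 3*√3)/(j + (-3 + j)*(4 + j)) (q(j) = (j - 3*√3)/(j + (j - 1*(-4))*(j - 3)) = (j - 3*√3)/(j + (j + 4)*(-3 + j)) = (j - 3*√3)/(j + (4 + j)*(-3 + j)) = (j - 3*√3)/(j + (-3 + j)*(4 + j)))
q(5)*354 = ((5 - 3*√3)/(-12 + 5² + 2*5))*354 = ((5 - 3*√3)/(-12 + 25 + 10))*354 = ((5 - 3*√3)/23)*354 = (5/23 - 3*√3/23)*354 = 1770/23 - 1062*√3/23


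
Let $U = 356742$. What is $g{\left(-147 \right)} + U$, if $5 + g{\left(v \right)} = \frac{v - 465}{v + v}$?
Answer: $\frac{17480215}{49} \approx 3.5674 \cdot 10^{5}$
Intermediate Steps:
$g{\left(v \right)} = -5 + \frac{-465 + v}{2 v}$ ($g{\left(v \right)} = -5 + \frac{v - 465}{v + v} = -5 + \frac{-465 + v}{2 v}$)
$g{\left(-147 \right)} + U = \frac{3 \left(-155 - -441\right)}{2 \left(-147\right)} + 356742 = \frac{3}{2} \left(- \frac{1}{147}\right) \left(-155 + 441\right) + 356742 = \frac{3}{2} \left(- \frac{1}{147}\right) 286 + 356742 = - \frac{143}{49} + 356742 = \frac{17480215}{49}$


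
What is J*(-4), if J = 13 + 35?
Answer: -192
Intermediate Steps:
J = 48
J*(-4) = 48*(-4) = -192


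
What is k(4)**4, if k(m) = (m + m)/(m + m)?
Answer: 1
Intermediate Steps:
k(m) = 1 (k(m) = (2*m)/((2*m)) = (2*m)*(1/(2*m)) = 1)
k(4)**4 = 1**4 = 1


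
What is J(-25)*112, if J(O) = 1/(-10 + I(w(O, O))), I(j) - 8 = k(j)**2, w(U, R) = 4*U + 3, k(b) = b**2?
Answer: 112/88529279 ≈ 1.2651e-6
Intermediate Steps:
w(U, R) = 3 + 4*U
I(j) = 8 + j**4 (I(j) = 8 + (j**2)**2 = 8 + j**4)
J(O) = 1/(-2 + (3 + 4*O)**4) (J(O) = 1/(-10 + (8 + (3 + 4*O)**4)) = 1/(-2 + (3 + 4*O)**4))
J(-25)*112 = 112/(-2 + (3 + 4*(-25))**4) = 112/(-2 + (3 - 100)**4) = 112/(-2 + (-97)**4) = 112/(-2 + 88529281) = 112/88529279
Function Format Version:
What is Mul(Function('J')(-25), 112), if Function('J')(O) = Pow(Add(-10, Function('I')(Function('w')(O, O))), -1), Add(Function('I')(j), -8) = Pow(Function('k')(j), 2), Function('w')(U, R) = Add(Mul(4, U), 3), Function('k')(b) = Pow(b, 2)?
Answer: Rational(112, 88529279) ≈ 1.2651e-6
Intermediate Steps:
Function('w')(U, R) = Add(3, Mul(4, U))
Function('I')(j) = Add(8, Pow(j, 4)) (Function('I')(j) = Add(8, Pow(Pow(j, 2), 2)) = Add(8, Pow(j, 4)))
Function('J')(O) = Pow(Add(-2, Pow(Add(3, Mul(4, O)), 4)), -1) (Function('J')(O) = Pow(Add(-10, Add(8, Pow(Add(3, Mul(4, O)), 4))), -1) = Pow(Add(-2, Pow(Add(3, Mul(4, O)), 4)), -1))
Mul(Function('J')(-25), 112) = Mul(Pow(Add(-2, Pow(Add(3, Mul(4, -25)), 4)), -1), 112) = Mul(Pow(Add(-2, Pow(Add(3, -100), 4)), -1), 112) = Mul(Pow(Add(-2, Pow(-97, 4)), -1), 112) = Mul(Pow(Add(-2, 88529281), -1), 112) = Mul(Pow(88529279, -1), 112) = Mul(Rational(1, 88529279), 112) = Rational(112, 88529279)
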